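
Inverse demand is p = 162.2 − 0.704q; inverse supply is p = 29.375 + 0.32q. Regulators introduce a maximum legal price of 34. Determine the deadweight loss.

6801.71

Competitive equilibrium: 162.2 − 0.704q = 29.375 + 0.32q → q* = 129.7119, p* = 70.8828.
At the ceiling p = 34, quantity supplied = (34 − 29.375)/0.32 = 14.4531.
Willingness to pay at q' = 14.4531: 162.2 − 0.704·14.4531 = 152.025.
Δq = 129.7119 − 14.4531 = 115.2588; wedge = 152.025 − 34 = 118.025.
The triangle = ½ × 115.2588 × 118.025 = 6801.71.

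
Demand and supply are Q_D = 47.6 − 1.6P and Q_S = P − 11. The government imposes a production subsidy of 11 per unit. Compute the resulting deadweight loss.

In inverse form: demand P = 29.75 − 0.625Q, supply P = 11 + Q.
Competitive equilibrium: 29.75 − 0.625Q = 11 + Q → Q* = 11.5385, P* = 22.5385.
The subsidy lowers effective supply by 11: P = 0 + Q.
New quantity: 29.75 − 0.625Q = 0 + Q → Q' = 18.3077.
Overproduction ΔQ = 18.3077 − 11.5385 = 6.7692; wedge = subsidy = 11.
The triangle = ½ × 6.7692 × 11 = 37.23.

37.23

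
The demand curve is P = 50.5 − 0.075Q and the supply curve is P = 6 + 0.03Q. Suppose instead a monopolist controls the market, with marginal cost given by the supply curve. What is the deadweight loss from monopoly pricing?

1637.11

Competitive equilibrium: 50.5 − 0.075Q = 6 + 0.03Q → Q* = 423.8095, P* = 18.7143.
Marginal revenue: MR = 50.5 − 0.15Q. Set MR = MC: 50.5 − 0.15Q = 6 + 0.03Q → Q_m = 247.2222.
Price P_m = 50.5 − 0.075·247.2222 = 31.9583; MC(Q_m) = 6 + 0.03·247.2222 = 13.4167.
Competitive Q* = 423.8095, so ΔQ = 176.5873; wedge = 31.9583 − 13.4167 = 18.5416.
The triangle = ½ × 176.5873 × 18.5416 = 1637.11.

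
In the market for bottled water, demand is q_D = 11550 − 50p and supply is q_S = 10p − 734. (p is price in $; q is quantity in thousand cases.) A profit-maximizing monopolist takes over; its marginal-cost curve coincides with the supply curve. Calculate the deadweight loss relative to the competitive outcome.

$2112.05 thousand

In inverse form: demand p = 231 − 0.02q, supply p = 73.4 + 0.1q.
Competitive equilibrium: 231 − 0.02q = 73.4 + 0.1q → q* = 1313.33333, p* = 204.73333.
Marginal revenue: MR = 231 − 0.04q. Set MR = MC: 231 − 0.04q = 73.4 + 0.1q → q_m = 1125.71429.
Price p_m = 231 − 0.02·1125.71429 = 208.48571; MC(q_m) = 73.4 + 0.1·1125.71429 = 185.97143.
Competitive q* = 1313.33333, so Δq = 187.61904; wedge = 208.48571 − 185.97143 = 22.51428.
Deadweight loss = ½ × 187.61904 × 22.51428 = $2112.05 thousand.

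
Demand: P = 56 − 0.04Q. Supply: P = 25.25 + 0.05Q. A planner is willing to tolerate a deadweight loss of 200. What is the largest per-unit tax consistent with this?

Competitive equilibrium: 56 − 0.04Q = 25.25 + 0.05Q → Q* = 341.6667, P* = 42.3333.
A tax t gives ΔQ = t/0.09 and wedge t, so DWL = t²/0.18.
t²/0.18 = 200 → t² = 36 → t = 6.

6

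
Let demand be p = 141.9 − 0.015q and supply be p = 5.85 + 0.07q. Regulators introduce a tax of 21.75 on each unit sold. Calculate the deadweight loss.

2782.72

Competitive equilibrium: 141.9 − 0.015q = 5.85 + 0.07q → q* = 1600.5882, p* = 117.8912.
With the tax, the buyer price exceeds the seller price by 21.75: (141.9 − 0.015q) − (5.85 + 0.07q) = 21.75 → q' = 1344.7059.
Δq = 1600.5882 − 1344.7059 = 255.8823; the wedge equals the tax, 21.75.
Welfare loss = ½ × 255.8823 × 21.75 = 2782.72.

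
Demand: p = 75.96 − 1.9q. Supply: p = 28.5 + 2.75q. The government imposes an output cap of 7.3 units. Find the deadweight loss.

Competitive equilibrium: 75.96 − 1.9q = 28.5 + 2.75q → q* = 10.2065, p* = 56.5677.
At q = 7.3: demand price = 75.96 − 1.9·7.3 = 62.09; supply price = 28.5 + 2.75·7.3 = 48.575.
Δq = 10.2065 − 7.3 = 2.9065; wedge = 62.09 − 48.575 = 13.515.
The triangle = ½ × 2.9065 × 13.515 = 19.64.

19.64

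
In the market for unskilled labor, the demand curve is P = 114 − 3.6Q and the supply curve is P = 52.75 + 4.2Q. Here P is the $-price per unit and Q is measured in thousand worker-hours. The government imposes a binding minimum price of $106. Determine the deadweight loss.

$123.63 thousand

Competitive equilibrium: 114 − 3.6Q = 52.75 + 4.2Q → Q* = 7.8526, P* = 85.7308.
At the floor P = 106, quantity demanded = (114 − 106)/3.6 = 2.2222.
Sellers' marginal cost at Q' = 2.2222: 52.75 + 4.2·2.2222 = 62.0832.
ΔQ = 7.8526 − 2.2222 = 5.6304; wedge = 106 − 62.0832 = 43.9168.
DWL = ½ × 5.6304 × 43.9168 = $123.63 thousand.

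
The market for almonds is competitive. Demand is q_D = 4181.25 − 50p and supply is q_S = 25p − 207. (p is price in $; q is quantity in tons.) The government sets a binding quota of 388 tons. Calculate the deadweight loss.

In inverse form: demand p = 83.625 − 0.02q, supply p = 8.28 + 0.04q.
Competitive equilibrium: 83.625 − 0.02q = 8.28 + 0.04q → q* = 1255.75, p* = 58.51.
At q = 388: demand price = 83.625 − 0.02·388 = 75.865; supply price = 8.28 + 0.04·388 = 23.8.
Δq = 1255.75 − 388 = 867.75; wedge = 75.865 − 23.8 = 52.065.
Deadweight loss = ½ × 867.75 × 52.065 = $22589.70.

$22589.70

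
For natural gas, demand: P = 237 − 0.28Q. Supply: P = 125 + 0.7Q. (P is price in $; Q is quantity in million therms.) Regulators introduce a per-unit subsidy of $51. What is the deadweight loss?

$1327.04 million

Competitive equilibrium: 237 − 0.28Q = 125 + 0.7Q → Q* = 114.2857, P* = 205.
The subsidy lowers effective supply by 51: P = 74 + 0.7Q.
New quantity: 237 − 0.28Q = 74 + 0.7Q → Q' = 166.3265.
Overproduction ΔQ = 166.3265 − 114.2857 = 52.0408; wedge = subsidy = 51.
The triangle = ½ × 52.0408 × 51 = $1327.04 million.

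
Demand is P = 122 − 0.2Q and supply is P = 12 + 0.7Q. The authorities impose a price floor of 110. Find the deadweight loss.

1742.22

Competitive equilibrium: 122 − 0.2Q = 12 + 0.7Q → Q* = 122.2222, P* = 97.5556.
At the floor P = 110, quantity demanded = (122 − 110)/0.2 = 60.
Sellers' marginal cost at Q' = 60: 12 + 0.7·60 = 54.
ΔQ = 122.2222 − 60 = 62.2222; wedge = 110 − 54 = 56.
DWL = ½ × 62.2222 × 56 = 1742.22.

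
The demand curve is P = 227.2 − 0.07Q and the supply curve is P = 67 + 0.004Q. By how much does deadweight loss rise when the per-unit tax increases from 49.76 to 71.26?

17580.61

Competitive equilibrium: 227.2 − 0.07Q = 67 + 0.004Q → Q* = 2164.8649, P* = 75.6595.
For a per-unit tax t: ΔQ = t/0.074, so DWL = ½·t·(t/0.074) = t²/0.148.
At t = 49.76: DWL = 16730.119. At t = 71.26: DWL = 34310.727.
Increase = 34310.727 − 16730.119 = 17580.61.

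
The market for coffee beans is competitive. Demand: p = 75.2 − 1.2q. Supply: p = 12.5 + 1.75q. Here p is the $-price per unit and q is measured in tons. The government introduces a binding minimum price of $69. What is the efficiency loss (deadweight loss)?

$381.74

Competitive equilibrium: 75.2 − 1.2q = 12.5 + 1.75q → q* = 21.2542, p* = 49.6949.
At the floor p = 69, quantity demanded = (75.2 − 69)/1.2 = 5.1667.
Sellers' marginal cost at q' = 5.1667: 12.5 + 1.75·5.1667 = 21.5417.
Δq = 21.2542 − 5.1667 = 16.0875; wedge = 69 − 21.5417 = 47.4583.
Welfare loss = ½ × 16.0875 × 47.4583 = $381.74.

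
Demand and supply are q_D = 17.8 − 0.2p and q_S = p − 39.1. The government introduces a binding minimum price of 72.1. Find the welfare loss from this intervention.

In inverse form: demand p = 89 − 5q, supply p = 39.1 + q.
Competitive equilibrium: 89 − 5q = 39.1 + q → q* = 8.3167, p* = 47.4167.
At the floor p = 72.1, quantity demanded = (89 − 72.1)/5 = 3.38.
Sellers' marginal cost at q' = 3.38: 39.1 + 1·3.38 = 42.48.
Δq = 8.3167 − 3.38 = 4.9367; wedge = 72.1 − 42.48 = 29.62.
Welfare loss = ½ × 4.9367 × 29.62 = 73.11.

73.11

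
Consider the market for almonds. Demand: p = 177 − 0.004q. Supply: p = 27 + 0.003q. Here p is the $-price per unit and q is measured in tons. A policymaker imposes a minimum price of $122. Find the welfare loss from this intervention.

Competitive equilibrium: 177 − 0.004q = 27 + 0.003q → q* = 21428.5714, p* = 91.2857.
At the floor p = 122, quantity demanded = (177 − 122)/0.004 = 13750.
Sellers' marginal cost at q' = 13750: 27 + 0.003·13750 = 68.25.
Δq = 21428.5714 − 13750 = 7678.5714; wedge = 122 − 68.25 = 53.75.
Deadweight loss = ½ × 7678.5714 × 53.75 = $206361.61.

$206361.61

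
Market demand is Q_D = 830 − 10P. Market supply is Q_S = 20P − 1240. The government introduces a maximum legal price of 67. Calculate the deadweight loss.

120

In inverse form: demand P = 83 − 0.1Q, supply P = 62 + 0.05Q.
Competitive equilibrium: 83 − 0.1Q = 62 + 0.05Q → Q* = 140, P* = 69.
At the ceiling P = 67, quantity supplied = (67 − 62)/0.05 = 100.
Willingness to pay at Q' = 100: 83 − 0.1·100 = 73.
ΔQ = 140 − 100 = 40; wedge = 73 − 67 = 6.
DWL = ½ × 40 × 6 = 120.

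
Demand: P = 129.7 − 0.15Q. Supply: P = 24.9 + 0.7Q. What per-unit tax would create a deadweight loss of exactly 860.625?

38.25

Competitive equilibrium: 129.7 − 0.15Q = 24.9 + 0.7Q → Q* = 123.2941, P* = 111.2059.
A tax t gives ΔQ = t/0.85 and wedge t, so DWL = t²/1.7.
t²/1.7 = 860.625 → t² = 1463.0625 → t = 38.25.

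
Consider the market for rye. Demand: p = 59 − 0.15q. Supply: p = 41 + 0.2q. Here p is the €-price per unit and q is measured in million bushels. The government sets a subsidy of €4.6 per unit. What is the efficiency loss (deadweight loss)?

Competitive equilibrium: 59 − 0.15q = 41 + 0.2q → q* = 51.4286, p* = 51.2857.
The subsidy lowers effective supply by 4.6: p = 36.4 + 0.2q.
New quantity: 59 − 0.15q = 36.4 + 0.2q → q' = 64.5714.
Overproduction Δq = 64.5714 − 51.4286 = 13.1428; wedge = subsidy = 4.6.
DWL = ½ × 13.1428 × 4.6 = €30.23 million.

€30.23 million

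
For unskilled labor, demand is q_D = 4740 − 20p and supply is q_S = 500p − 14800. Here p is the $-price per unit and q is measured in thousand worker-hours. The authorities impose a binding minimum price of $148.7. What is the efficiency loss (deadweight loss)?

$128422.72 thousand

In inverse form: demand p = 237 − 0.05q, supply p = 29.6 + 0.002q.
Competitive equilibrium: 237 − 0.05q = 29.6 + 0.002q → q* = 3988.4615, p* = 37.5769.
At the floor p = 148.7, quantity demanded = (237 − 148.7)/0.05 = 1766.
Sellers' marginal cost at q' = 1766: 29.6 + 0.002·1766 = 33.132.
Δq = 3988.4615 − 1766 = 2222.4615; wedge = 148.7 − 33.132 = 115.568.
Deadweight loss = ½ × 2222.4615 × 115.568 = $128422.72 thousand.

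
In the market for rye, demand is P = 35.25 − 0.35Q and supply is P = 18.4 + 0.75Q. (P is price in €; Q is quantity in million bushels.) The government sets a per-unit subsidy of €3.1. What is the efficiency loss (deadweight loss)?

Competitive equilibrium: 35.25 − 0.35Q = 18.4 + 0.75Q → Q* = 15.3182, P* = 29.8886.
The subsidy lowers effective supply by 3.1: P = 15.3 + 0.75Q.
New quantity: 35.25 − 0.35Q = 15.3 + 0.75Q → Q' = 18.1364.
Overproduction ΔQ = 18.1364 − 15.3182 = 2.8182; wedge = subsidy = 3.1.
DWL = ½ × 2.8182 × 3.1 = €4.37 million.

€4.37 million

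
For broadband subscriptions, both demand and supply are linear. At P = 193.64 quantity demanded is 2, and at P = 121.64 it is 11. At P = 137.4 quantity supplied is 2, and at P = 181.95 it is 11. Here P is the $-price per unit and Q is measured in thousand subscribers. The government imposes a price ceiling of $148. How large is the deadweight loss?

$31.38 thousand

Demand slope = (121.64 − 193.64)/(11 − 2) = −8, so P = 209.64 − 8Q.
Supply slope = (181.95 − 137.4)/(11 − 2) = 4.95, so P = 127.5 + 4.95Q.
Competitive equilibrium: 209.64 − 8Q = 127.5 + 4.95Q → Q* = 6.3429, P* = 158.8971.
At the ceiling P = 148, quantity supplied = (148 − 127.5)/4.95 = 4.1414.
Willingness to pay at Q' = 4.1414: 209.64 − 8·4.1414 = 176.5088.
ΔQ = 6.3429 − 4.1414 = 2.2015; wedge = 176.5088 − 148 = 28.5088.
Deadweight loss = ½ × 2.2015 × 28.5088 = $31.38 thousand.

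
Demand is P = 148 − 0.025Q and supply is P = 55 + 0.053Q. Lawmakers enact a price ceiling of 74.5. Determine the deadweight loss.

26504.70

Competitive equilibrium: 148 − 0.025Q = 55 + 0.053Q → Q* = 1192.3077, P* = 118.1923.
At the ceiling P = 74.5, quantity supplied = (74.5 − 55)/0.053 = 367.9245.
Willingness to pay at Q' = 367.9245: 148 − 0.025·367.9245 = 138.8019.
ΔQ = 1192.3077 − 367.9245 = 824.3832; wedge = 138.8019 − 74.5 = 64.3019.
DWL = ½ × 824.3832 × 64.3019 = 26504.70.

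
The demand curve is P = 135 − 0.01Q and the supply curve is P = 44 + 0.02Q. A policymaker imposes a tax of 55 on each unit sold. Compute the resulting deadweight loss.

Competitive equilibrium: 135 − 0.01Q = 44 + 0.02Q → Q* = 3033.3333, P* = 104.6667.
With the tax, the buyer price exceeds the seller price by 55: (135 − 0.01Q) − (44 + 0.02Q) = 55 → Q' = 1200.
ΔQ = 3033.3333 − 1200 = 1833.3333; the wedge equals the tax, 55.
Deadweight loss = ½ × 1833.3333 × 55 = 50416.67.

50416.67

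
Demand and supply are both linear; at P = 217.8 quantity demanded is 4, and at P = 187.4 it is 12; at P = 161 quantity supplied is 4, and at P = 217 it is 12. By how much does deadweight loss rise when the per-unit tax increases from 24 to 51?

93.75

Demand slope = (187.4 − 217.8)/(12 − 4) = −3.8, so P = 233 − 3.8Q.
Supply slope = (217 − 161)/(12 − 4) = 7, so P = 133 + 7Q.
Competitive equilibrium: 233 − 3.8Q = 133 + 7Q → Q* = 9.2593, P* = 197.8148.
For a per-unit tax t: ΔQ = t/10.8, so DWL = ½·t·(t/10.8) = t²/21.6.
At t = 24: DWL = 26.667. At t = 51: DWL = 120.417.
Increase = 120.417 − 26.667 = 93.75.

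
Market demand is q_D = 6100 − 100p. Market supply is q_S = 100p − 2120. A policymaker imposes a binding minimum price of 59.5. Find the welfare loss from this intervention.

33856

In inverse form: demand p = 61 − 0.01q, supply p = 21.2 + 0.01q.
Competitive equilibrium: 61 − 0.01q = 21.2 + 0.01q → q* = 1990, p* = 41.1.
At the floor p = 59.5, quantity demanded = (61 − 59.5)/0.01 = 150.
Sellers' marginal cost at q' = 150: 21.2 + 0.01·150 = 22.7.
Δq = 1990 − 150 = 1840; wedge = 59.5 − 22.7 = 36.8.
The triangle = ½ × 1840 × 36.8 = 33856.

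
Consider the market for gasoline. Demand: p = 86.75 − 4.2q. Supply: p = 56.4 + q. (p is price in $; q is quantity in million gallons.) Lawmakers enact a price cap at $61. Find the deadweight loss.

$3.98 million

Competitive equilibrium: 86.75 − 4.2q = 56.4 + q → q* = 5.8365, p* = 62.2365.
At the ceiling p = 61, quantity supplied = (61 − 56.4)/1 = 4.6.
Willingness to pay at q' = 4.6: 86.75 − 4.2·4.6 = 67.43.
Δq = 5.8365 − 4.6 = 1.2365; wedge = 67.43 − 61 = 6.43.
Welfare loss = ½ × 1.2365 × 6.43 = $3.98 million.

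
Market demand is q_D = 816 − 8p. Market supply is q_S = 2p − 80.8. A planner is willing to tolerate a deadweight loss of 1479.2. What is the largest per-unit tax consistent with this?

In inverse form: demand p = 102 − 0.125q, supply p = 40.4 + 0.5q.
Competitive equilibrium: 102 − 0.125q = 40.4 + 0.5q → q* = 98.56, p* = 89.68.
A tax t gives Δq = t/0.625 and wedge t, so DWL = t²/1.25.
t²/1.25 = 1479.2 → t² = 1849 → t = 43.

43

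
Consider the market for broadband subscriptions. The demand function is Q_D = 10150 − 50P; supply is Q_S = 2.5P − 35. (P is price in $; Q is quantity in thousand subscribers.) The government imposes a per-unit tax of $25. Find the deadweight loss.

In inverse form: demand P = 203 − 0.02Q, supply P = 14 + 0.4Q.
Competitive equilibrium: 203 − 0.02Q = 14 + 0.4Q → Q* = 450, P* = 194.
With the tax, the buyer price exceeds the seller price by 25: (203 − 0.02Q) − (14 + 0.4Q) = 25 → Q' = 390.4762.
ΔQ = 450 − 390.4762 = 59.5238; the wedge equals the tax, 25.
The triangle = ½ × 59.5238 × 25 = $744.05 thousand.

$744.05 thousand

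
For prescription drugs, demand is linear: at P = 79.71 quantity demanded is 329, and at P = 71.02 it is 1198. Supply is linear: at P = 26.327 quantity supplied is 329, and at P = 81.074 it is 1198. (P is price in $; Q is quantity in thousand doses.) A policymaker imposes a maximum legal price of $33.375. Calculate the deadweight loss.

$14003.50 thousand

Demand slope = (71.02 − 79.71)/(1198 − 329) = −0.01, so P = 83 − 0.01Q.
Supply slope = (81.074 − 26.327)/(1198 − 329) = 0.063, so P = 5.6 + 0.063Q.
Competitive equilibrium: 83 − 0.01Q = 5.6 + 0.063Q → Q* = 1060.27397, P* = 72.39726.
At the ceiling P = 33.375, quantity supplied = (33.375 − 5.6)/0.063 = 440.87302.
Willingness to pay at Q' = 440.87302: 83 − 0.01·440.87302 = 78.59127.
ΔQ = 1060.27397 − 440.87302 = 619.40095; wedge = 78.59127 − 33.375 = 45.21627.
Welfare loss = ½ × 619.40095 × 45.21627 = $14003.50 thousand.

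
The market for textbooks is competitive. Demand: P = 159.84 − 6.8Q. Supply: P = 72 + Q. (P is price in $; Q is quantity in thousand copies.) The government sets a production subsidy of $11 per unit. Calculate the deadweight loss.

$7.76 thousand

Competitive equilibrium: 159.84 − 6.8Q = 72 + Q → Q* = 11.2615, P* = 83.2615.
The subsidy lowers effective supply by 11: P = 61 + Q.
New quantity: 159.84 − 6.8Q = 61 + Q → Q' = 12.6718.
Overproduction ΔQ = 12.6718 − 11.2615 = 1.4103; wedge = subsidy = 11.
Deadweight loss = ½ × 1.4103 × 11 = $7.76 thousand.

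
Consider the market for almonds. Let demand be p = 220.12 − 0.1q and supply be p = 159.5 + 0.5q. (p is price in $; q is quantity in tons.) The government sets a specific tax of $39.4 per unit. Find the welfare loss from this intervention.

Competitive equilibrium: 220.12 − 0.1q = 159.5 + 0.5q → q* = 101.0333, p* = 210.0167.
With the tax, the buyer price exceeds the seller price by 39.4: (220.12 − 0.1q) − (159.5 + 0.5q) = 39.4 → q' = 35.3667.
Δq = 101.0333 − 35.3667 = 65.6666; the wedge equals the tax, 39.4.
Welfare loss = ½ × 65.6666 × 39.4 = $1293.63.

$1293.63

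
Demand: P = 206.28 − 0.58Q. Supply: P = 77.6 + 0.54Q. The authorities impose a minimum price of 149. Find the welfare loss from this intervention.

145.78

Competitive equilibrium: 206.28 − 0.58Q = 77.6 + 0.54Q → Q* = 114.8929, P* = 139.6421.
At the floor P = 149, quantity demanded = (206.28 − 149)/0.58 = 98.7586.
Sellers' marginal cost at Q' = 98.7586: 77.6 + 0.54·98.7586 = 130.9296.
ΔQ = 114.8929 − 98.7586 = 16.1343; wedge = 149 − 130.9296 = 18.0704.
Deadweight loss = ½ × 16.1343 × 18.0704 = 145.78.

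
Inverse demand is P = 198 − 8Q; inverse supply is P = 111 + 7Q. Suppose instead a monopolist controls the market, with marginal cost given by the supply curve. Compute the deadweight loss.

Competitive equilibrium: 198 − 8Q = 111 + 7Q → Q* = 5.8, P* = 151.6.
Marginal revenue: MR = 198 − 16Q. Set MR = MC: 198 − 16Q = 111 + 7Q → Q_m = 3.7826.
Price P_m = 198 − 8·3.7826 = 167.7392; MC(Q_m) = 111 + 7·3.7826 = 137.4782.
Competitive Q* = 5.8, so ΔQ = 2.0174; wedge = 167.7392 − 137.4782 = 30.261.
The triangle = ½ × 2.0174 × 30.261 = 30.52.

30.52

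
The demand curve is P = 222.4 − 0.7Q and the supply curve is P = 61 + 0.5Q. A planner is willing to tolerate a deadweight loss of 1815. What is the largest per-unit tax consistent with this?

66

Competitive equilibrium: 222.4 − 0.7Q = 61 + 0.5Q → Q* = 134.5, P* = 128.25.
A tax t gives ΔQ = t/1.2 and wedge t, so DWL = t²/2.4.
t²/2.4 = 1815 → t² = 4356 → t = 66.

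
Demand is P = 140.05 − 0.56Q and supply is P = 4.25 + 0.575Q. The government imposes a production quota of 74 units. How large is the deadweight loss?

1182.50

Competitive equilibrium: 140.05 − 0.56Q = 4.25 + 0.575Q → Q* = 119.6476, P* = 73.0474.
At Q = 74: demand price = 140.05 − 0.56·74 = 98.61; supply price = 4.25 + 0.575·74 = 46.8.
ΔQ = 119.6476 − 74 = 45.6476; wedge = 98.61 − 46.8 = 51.81.
DWL = ½ × 45.6476 × 51.81 = 1182.50.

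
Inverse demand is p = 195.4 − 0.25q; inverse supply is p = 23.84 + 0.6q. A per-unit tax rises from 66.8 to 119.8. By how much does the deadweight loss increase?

Competitive equilibrium: 195.4 − 0.25q = 23.84 + 0.6q → q* = 201.8353, p* = 144.9412.
For a per-unit tax t: Δq = t/0.85, so DWL = ½·t·(t/0.85) = t²/1.7.
At t = 66.8: DWL = 2624.847. At t = 119.8: DWL = 8442.376.
Increase = 8442.376 − 2624.847 = 5817.53.

5817.53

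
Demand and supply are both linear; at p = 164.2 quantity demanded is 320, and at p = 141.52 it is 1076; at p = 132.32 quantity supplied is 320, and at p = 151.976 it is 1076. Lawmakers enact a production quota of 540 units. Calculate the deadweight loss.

Demand slope = (141.52 − 164.2)/(1076 − 320) = −0.03, so p = 173.8 − 0.03q.
Supply slope = (151.976 − 132.32)/(1076 − 320) = 0.026, so p = 124 + 0.026q.
Competitive equilibrium: 173.8 − 0.03q = 124 + 0.026q → q* = 889.2857, p* = 147.1214.
At q = 540: demand price = 173.8 − 0.03·540 = 157.6; supply price = 124 + 0.026·540 = 138.04.
Δq = 889.2857 − 540 = 349.2857; wedge = 157.6 − 138.04 = 19.56.
Welfare loss = ½ × 349.2857 × 19.56 = 3416.01.

3416.01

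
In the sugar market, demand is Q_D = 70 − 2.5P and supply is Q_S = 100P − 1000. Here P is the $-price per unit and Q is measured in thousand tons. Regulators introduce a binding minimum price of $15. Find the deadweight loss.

$26.65 thousand

In inverse form: demand P = 28 − 0.4Q, supply P = 10 + 0.01Q.
Competitive equilibrium: 28 − 0.4Q = 10 + 0.01Q → Q* = 43.9024, P* = 10.439.
At the floor P = 15, quantity demanded = (28 − 15)/0.4 = 32.5.
Sellers' marginal cost at Q' = 32.5: 10 + 0.01·32.5 = 10.325.
ΔQ = 43.9024 − 32.5 = 11.4024; wedge = 15 − 10.325 = 4.675.
DWL = ½ × 11.4024 × 4.675 = $26.65 thousand.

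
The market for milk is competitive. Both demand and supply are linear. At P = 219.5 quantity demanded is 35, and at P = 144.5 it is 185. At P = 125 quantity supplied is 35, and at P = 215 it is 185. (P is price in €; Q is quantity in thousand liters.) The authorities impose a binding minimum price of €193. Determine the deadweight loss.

Demand slope = (144.5 − 219.5)/(185 − 35) = −0.5, so P = 237 − 0.5Q.
Supply slope = (215 − 125)/(185 − 35) = 0.6, so P = 104 + 0.6Q.
Competitive equilibrium: 237 − 0.5Q = 104 + 0.6Q → Q* = 120.9091, P* = 176.5455.
At the floor P = 193, quantity demanded = (237 − 193)/0.5 = 88.
Sellers' marginal cost at Q' = 88: 104 + 0.6·88 = 156.8.
ΔQ = 120.9091 − 88 = 32.9091; wedge = 193 − 156.8 = 36.2.
The triangle = ½ × 32.9091 × 36.2 = €595.65 thousand.

€595.65 thousand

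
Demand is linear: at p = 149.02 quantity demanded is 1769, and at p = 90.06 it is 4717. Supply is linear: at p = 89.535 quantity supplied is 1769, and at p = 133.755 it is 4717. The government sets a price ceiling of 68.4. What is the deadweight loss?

Demand slope = (90.06 − 149.02)/(4717 − 1769) = −0.02, so p = 184.4 − 0.02q.
Supply slope = (133.755 − 89.535)/(4717 − 1769) = 0.015, so p = 63 + 0.015q.
Competitive equilibrium: 184.4 − 0.02q = 63 + 0.015q → q* = 3468.57143, p* = 115.02857.
At the ceiling p = 68.4, quantity supplied = (68.4 − 63)/0.015 = 360.
Willingness to pay at q' = 360: 184.4 − 0.02·360 = 177.2.
Δq = 3468.57143 − 360 = 3108.57143; wedge = 177.2 − 68.4 = 108.8.
DWL = ½ × 3108.57143 × 108.8 = 169106.29.

169106.29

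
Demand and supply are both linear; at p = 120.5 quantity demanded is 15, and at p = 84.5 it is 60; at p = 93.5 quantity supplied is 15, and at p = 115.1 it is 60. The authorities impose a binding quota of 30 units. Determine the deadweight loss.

Demand slope = (84.5 − 120.5)/(60 − 15) = −0.8, so p = 132.5 − 0.8q.
Supply slope = (115.1 − 93.5)/(60 − 15) = 0.48, so p = 86.3 + 0.48q.
Competitive equilibrium: 132.5 − 0.8q = 86.3 + 0.48q → q* = 36.0938, p* = 103.625.
At q = 30: demand price = 132.5 − 0.8·30 = 108.5; supply price = 86.3 + 0.48·30 = 100.7.
Δq = 36.0938 − 30 = 6.0938; wedge = 108.5 − 100.7 = 7.8.
Welfare loss = ½ × 6.0938 × 7.8 = 23.77.

23.77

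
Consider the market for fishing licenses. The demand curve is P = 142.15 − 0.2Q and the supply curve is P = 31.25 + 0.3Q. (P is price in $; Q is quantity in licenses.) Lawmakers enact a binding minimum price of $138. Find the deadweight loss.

Competitive equilibrium: 142.15 − 0.2Q = 31.25 + 0.3Q → Q* = 221.8, P* = 97.79.
At the floor P = 138, quantity demanded = (142.15 − 138)/0.2 = 20.75.
Sellers' marginal cost at Q' = 20.75: 31.25 + 0.3·20.75 = 37.475.
ΔQ = 221.8 − 20.75 = 201.05; wedge = 138 − 37.475 = 100.525.
The triangle = ½ × 201.05 × 100.525 = $10105.28.

$10105.28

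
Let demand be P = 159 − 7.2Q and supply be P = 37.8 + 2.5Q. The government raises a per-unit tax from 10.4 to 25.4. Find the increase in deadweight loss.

Competitive equilibrium: 159 − 7.2Q = 37.8 + 2.5Q → Q* = 12.4948, P* = 69.0371.
For a per-unit tax t: ΔQ = t/9.7, so DWL = ½·t·(t/9.7) = t²/19.4.
At t = 10.4: DWL = 5.575. At t = 25.4: DWL = 33.256.
Increase = 33.256 − 5.575 = 27.68.

27.68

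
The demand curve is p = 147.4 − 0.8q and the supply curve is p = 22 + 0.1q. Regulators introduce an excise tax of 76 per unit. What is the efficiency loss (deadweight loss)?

3208.89

Competitive equilibrium: 147.4 − 0.8q = 22 + 0.1q → q* = 139.3333, p* = 35.9333.
With the tax, the buyer price exceeds the seller price by 76: (147.4 − 0.8q) − (22 + 0.1q) = 76 → q' = 54.8889.
Δq = 139.3333 − 54.8889 = 84.4444; the wedge equals the tax, 76.
The triangle = ½ × 84.4444 × 76 = 3208.89.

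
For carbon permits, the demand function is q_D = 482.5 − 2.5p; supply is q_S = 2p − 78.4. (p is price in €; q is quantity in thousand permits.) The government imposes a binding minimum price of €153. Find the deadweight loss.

€2261.36 thousand

In inverse form: demand p = 193 − 0.4q, supply p = 39.2 + 0.5q.
Competitive equilibrium: 193 − 0.4q = 39.2 + 0.5q → q* = 170.8889, p* = 124.6444.
At the floor p = 153, quantity demanded = (193 − 153)/0.4 = 100.
Sellers' marginal cost at q' = 100: 39.2 + 0.5·100 = 89.2.
Δq = 170.8889 − 100 = 70.8889; wedge = 153 − 89.2 = 63.8.
Welfare loss = ½ × 70.8889 × 63.8 = €2261.36 thousand.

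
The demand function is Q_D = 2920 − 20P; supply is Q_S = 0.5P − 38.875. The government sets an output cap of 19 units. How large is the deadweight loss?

209.39

In inverse form: demand P = 146 − 0.05Q, supply P = 77.75 + 2Q.
Competitive equilibrium: 146 − 0.05Q = 77.75 + 2Q → Q* = 33.2927, P* = 144.3354.
At Q = 19: demand price = 146 − 0.05·19 = 145.05; supply price = 77.75 + 2·19 = 115.75.
ΔQ = 33.2927 − 19 = 14.2927; wedge = 145.05 − 115.75 = 29.3.
Deadweight loss = ½ × 14.2927 × 29.3 = 209.39.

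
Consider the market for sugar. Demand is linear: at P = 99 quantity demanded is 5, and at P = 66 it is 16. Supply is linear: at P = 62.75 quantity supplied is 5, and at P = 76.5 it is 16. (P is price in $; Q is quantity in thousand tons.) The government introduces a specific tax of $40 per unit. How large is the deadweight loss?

$188.24 thousand

Demand slope = (66 − 99)/(16 − 5) = −3, so P = 114 − 3Q.
Supply slope = (76.5 − 62.75)/(16 − 5) = 1.25, so P = 56.5 + 1.25Q.
Competitive equilibrium: 114 − 3Q = 56.5 + 1.25Q → Q* = 13.5294, P* = 73.4118.
With the tax, the buyer price exceeds the seller price by 40: (114 − 3Q) − (56.5 + 1.25Q) = 40 → Q' = 4.1176.
ΔQ = 13.5294 − 4.1176 = 9.4118; the wedge equals the tax, 40.
The triangle = ½ × 9.4118 × 40 = $188.24 thousand.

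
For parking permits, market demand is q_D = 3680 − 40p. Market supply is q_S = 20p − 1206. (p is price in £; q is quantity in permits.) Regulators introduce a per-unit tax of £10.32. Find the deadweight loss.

£710.016

In inverse form: demand p = 92 − 0.025q, supply p = 60.3 + 0.05q.
Competitive equilibrium: 92 − 0.025q = 60.3 + 0.05q → q* = 422.6667, p* = 81.4333.
With the tax, the buyer price exceeds the seller price by 10.32: (92 − 0.025q) − (60.3 + 0.05q) = 10.32 → q' = 285.0667.
Δq = 422.6667 − 285.0667 = 137.6; the wedge equals the tax, 10.32.
DWL = ½ × 137.6 × 10.32 = £710.016.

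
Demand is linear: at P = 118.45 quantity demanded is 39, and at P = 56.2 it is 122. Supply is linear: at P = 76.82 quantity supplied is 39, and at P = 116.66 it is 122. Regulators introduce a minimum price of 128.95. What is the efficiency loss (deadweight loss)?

1407.85

Demand slope = (56.2 − 118.45)/(122 − 39) = −0.75, so P = 147.7 − 0.75Q.
Supply slope = (116.66 − 76.82)/(122 − 39) = 0.48, so P = 58.1 + 0.48Q.
Competitive equilibrium: 147.7 − 0.75Q = 58.1 + 0.48Q → Q* = 72.8455, P* = 93.0659.
At the floor P = 128.95, quantity demanded = (147.7 − 128.95)/0.75 = 25.
Sellers' marginal cost at Q' = 25: 58.1 + 0.48·25 = 70.1.
ΔQ = 72.8455 − 25 = 47.8455; wedge = 128.95 − 70.1 = 58.85.
Deadweight loss = ½ × 47.8455 × 58.85 = 1407.85.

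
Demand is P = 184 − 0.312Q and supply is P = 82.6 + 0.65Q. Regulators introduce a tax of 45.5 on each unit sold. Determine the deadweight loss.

1076.01

Competitive equilibrium: 184 − 0.312Q = 82.6 + 0.65Q → Q* = 105.4054, P* = 151.1135.
With the tax, the buyer price exceeds the seller price by 45.5: (184 − 0.312Q) − (82.6 + 0.65Q) = 45.5 → Q' = 58.1081.
ΔQ = 105.4054 − 58.1081 = 47.2973; the wedge equals the tax, 45.5.
DWL = ½ × 47.2973 × 45.5 = 1076.01.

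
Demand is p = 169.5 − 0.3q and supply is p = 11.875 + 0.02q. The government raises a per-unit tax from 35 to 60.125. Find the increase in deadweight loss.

3734.40

Competitive equilibrium: 169.5 − 0.3q = 11.875 + 0.02q → q* = 492.5781, p* = 21.7266.
For a per-unit tax t: Δq = t/0.32, so DWL = ½·t·(t/0.32) = t²/0.64.
At t = 35: DWL = 1914.063. At t = 60.125: DWL = 5648.462.
Increase = 5648.462 − 1914.063 = 3734.40.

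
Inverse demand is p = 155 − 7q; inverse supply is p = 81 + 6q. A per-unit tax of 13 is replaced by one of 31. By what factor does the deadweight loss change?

5.686

Competitive equilibrium: 155 − 7q = 81 + 6q → q* = 5.6923, p* = 115.1538.
For a per-unit tax t: Δq = t/13, so DWL = ½·t·(t/13) = t²/26.
At t = 13: DWL = 6.5. At t = 31: DWL = 36.962.
Ratio = (31/13)² = 5.686.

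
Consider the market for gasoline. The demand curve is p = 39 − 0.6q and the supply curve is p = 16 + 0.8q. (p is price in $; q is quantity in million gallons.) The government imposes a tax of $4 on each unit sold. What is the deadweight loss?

$5.71 million

Competitive equilibrium: 39 − 0.6q = 16 + 0.8q → q* = 16.4286, p* = 29.1429.
With the tax, the buyer price exceeds the seller price by 4: (39 − 0.6q) − (16 + 0.8q) = 4 → q' = 13.5714.
Δq = 16.4286 − 13.5714 = 2.8572; the wedge equals the tax, 4.
Welfare loss = ½ × 2.8572 × 4 = $5.71 million.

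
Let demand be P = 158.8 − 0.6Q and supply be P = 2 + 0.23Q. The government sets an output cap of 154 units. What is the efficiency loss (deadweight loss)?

505.93

Competitive equilibrium: 158.8 − 0.6Q = 2 + 0.23Q → Q* = 188.9157, P* = 45.4506.
At Q = 154: demand price = 158.8 − 0.6·154 = 66.4; supply price = 2 + 0.23·154 = 37.42.
ΔQ = 188.9157 − 154 = 34.9157; wedge = 66.4 − 37.42 = 28.98.
The triangle = ½ × 34.9157 × 28.98 = 505.93.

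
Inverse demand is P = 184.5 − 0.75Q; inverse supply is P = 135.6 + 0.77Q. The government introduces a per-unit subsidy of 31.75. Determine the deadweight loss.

Competitive equilibrium: 184.5 − 0.75Q = 135.6 + 0.77Q → Q* = 32.1711, P* = 160.3717.
The subsidy lowers effective supply by 31.75: P = 103.85 + 0.77Q.
New quantity: 184.5 − 0.75Q = 103.85 + 0.77Q → Q' = 53.0592.
Overproduction ΔQ = 53.0592 − 32.1711 = 20.8881; wedge = subsidy = 31.75.
Welfare loss = ½ × 20.8881 × 31.75 = 331.60.

331.60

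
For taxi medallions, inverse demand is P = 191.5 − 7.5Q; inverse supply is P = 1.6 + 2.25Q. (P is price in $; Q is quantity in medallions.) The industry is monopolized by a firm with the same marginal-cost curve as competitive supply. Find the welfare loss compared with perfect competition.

$349.59

Competitive equilibrium: 191.5 − 7.5Q = 1.6 + 2.25Q → Q* = 19.4769, P* = 45.4231.
Marginal revenue: MR = 191.5 − 15Q. Set MR = MC: 191.5 − 15Q = 1.6 + 2.25Q → Q_m = 11.0087.
Price P_m = 191.5 − 7.5·11.0087 = 108.9348; MC(Q_m) = 1.6 + 2.25·11.0087 = 26.3696.
Competitive Q* = 19.4769, so ΔQ = 8.4682; wedge = 108.9348 − 26.3696 = 82.5652.
Deadweight loss = ½ × 8.4682 × 82.5652 = $349.59.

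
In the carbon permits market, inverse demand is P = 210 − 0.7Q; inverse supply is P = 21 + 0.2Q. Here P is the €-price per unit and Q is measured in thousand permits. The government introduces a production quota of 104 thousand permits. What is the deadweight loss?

€5056.20 thousand

Competitive equilibrium: 210 − 0.7Q = 21 + 0.2Q → Q* = 210, P* = 63.
At Q = 104: demand price = 210 − 0.7·104 = 137.2; supply price = 21 + 0.2·104 = 41.8.
ΔQ = 210 − 104 = 106; wedge = 137.2 − 41.8 = 95.4.
DWL = ½ × 106 × 95.4 = €5056.20 thousand.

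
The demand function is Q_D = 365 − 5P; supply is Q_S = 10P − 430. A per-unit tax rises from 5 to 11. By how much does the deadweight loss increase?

160

In inverse form: demand P = 73 − 0.2Q, supply P = 43 + 0.1Q.
Competitive equilibrium: 73 − 0.2Q = 43 + 0.1Q → Q* = 100, P* = 53.
For a per-unit tax t: ΔQ = t/0.3, so DWL = ½·t·(t/0.3) = t²/0.6.
At t = 5: DWL = 41.667. At t = 11: DWL = 201.667.
Increase = 201.667 − 41.667 = 160.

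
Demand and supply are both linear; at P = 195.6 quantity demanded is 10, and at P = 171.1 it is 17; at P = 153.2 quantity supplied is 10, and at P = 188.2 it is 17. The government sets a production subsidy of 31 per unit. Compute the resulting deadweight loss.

56.53

Demand slope = (171.1 − 195.6)/(17 − 10) = −3.5, so P = 230.6 − 3.5Q.
Supply slope = (188.2 − 153.2)/(17 − 10) = 5, so P = 103.2 + 5Q.
Competitive equilibrium: 230.6 − 3.5Q = 103.2 + 5Q → Q* = 14.9882, P* = 178.1412.
The subsidy lowers effective supply by 31: P = 72.2 + 5Q.
New quantity: 230.6 − 3.5Q = 72.2 + 5Q → Q' = 18.6353.
Overproduction ΔQ = 18.6353 − 14.9882 = 3.6471; wedge = subsidy = 31.
The triangle = ½ × 3.6471 × 31 = 56.53.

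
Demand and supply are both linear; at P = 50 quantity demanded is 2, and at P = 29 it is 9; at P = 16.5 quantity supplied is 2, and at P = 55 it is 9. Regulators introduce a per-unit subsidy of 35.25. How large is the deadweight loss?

73.09

Demand slope = (29 − 50)/(9 − 2) = −3, so P = 56 − 3Q.
Supply slope = (55 − 16.5)/(9 − 2) = 5.5, so P = 5.5 + 5.5Q.
Competitive equilibrium: 56 − 3Q = 5.5 + 5.5Q → Q* = 5.9412, P* = 38.1765.
The subsidy lowers effective supply by 35.25: P = 5.5Q − 29.75.
New quantity: 56 − 3Q = 5.5Q − 29.75 → Q' = 10.0882.
Overproduction ΔQ = 10.0882 − 5.9412 = 4.147; wedge = subsidy = 35.25.
Welfare loss = ½ × 4.147 × 35.25 = 73.09.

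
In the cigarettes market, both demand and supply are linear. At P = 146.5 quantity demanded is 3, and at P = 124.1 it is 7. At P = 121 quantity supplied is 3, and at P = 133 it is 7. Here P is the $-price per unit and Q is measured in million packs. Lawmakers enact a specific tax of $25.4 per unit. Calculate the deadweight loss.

$37.51 million

Demand slope = (124.1 − 146.5)/(7 − 3) = −5.6, so P = 163.3 − 5.6Q.
Supply slope = (133 − 121)/(7 − 3) = 3, so P = 112 + 3Q.
Competitive equilibrium: 163.3 − 5.6Q = 112 + 3Q → Q* = 5.9651, P* = 129.8953.
With the tax, the buyer price exceeds the seller price by 25.4: (163.3 − 5.6Q) − (112 + 3Q) = 25.4 → Q' = 3.0116.
ΔQ = 5.9651 − 3.0116 = 2.9535; the wedge equals the tax, 25.4.
Welfare loss = ½ × 2.9535 × 25.4 = $37.51 million.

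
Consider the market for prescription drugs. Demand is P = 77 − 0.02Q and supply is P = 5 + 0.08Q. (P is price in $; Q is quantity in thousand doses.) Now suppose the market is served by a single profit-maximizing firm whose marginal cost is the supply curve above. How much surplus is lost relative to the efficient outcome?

$720 thousand

Competitive equilibrium: 77 − 0.02Q = 5 + 0.08Q → Q* = 720, P* = 62.6.
Marginal revenue: MR = 77 − 0.04Q. Set MR = MC: 77 − 0.04Q = 5 + 0.08Q → Q_m = 600.
Price P_m = 77 − 0.02·600 = 65; MC(Q_m) = 5 + 0.08·600 = 53.
Competitive Q* = 720, so ΔQ = 120; wedge = 65 − 53 = 12.
Welfare loss = ½ × 120 × 12 = $720 thousand.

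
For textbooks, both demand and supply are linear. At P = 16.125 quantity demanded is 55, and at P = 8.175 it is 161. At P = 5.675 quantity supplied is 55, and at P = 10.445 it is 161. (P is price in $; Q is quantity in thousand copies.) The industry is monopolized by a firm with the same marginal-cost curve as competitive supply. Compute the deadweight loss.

$179.18 thousand

Demand slope = (8.175 − 16.125)/(161 − 55) = −0.075, so P = 20.25 − 0.075Q.
Supply slope = (10.445 − 5.675)/(161 − 55) = 0.045, so P = 3.2 + 0.045Q.
Competitive equilibrium: 20.25 − 0.075Q = 3.2 + 0.045Q → Q* = 142.0833, P* = 9.5938.
Marginal revenue: MR = 20.25 − 0.15Q. Set MR = MC: 20.25 − 0.15Q = 3.2 + 0.045Q → Q_m = 87.4359.
Price P_m = 20.25 − 0.075·87.4359 = 13.6923; MC(Q_m) = 3.2 + 0.045·87.4359 = 7.1346.
Competitive Q* = 142.0833, so ΔQ = 54.6474; wedge = 13.6923 − 7.1346 = 6.5577.
DWL = ½ × 54.6474 × 6.5577 = $179.18 thousand.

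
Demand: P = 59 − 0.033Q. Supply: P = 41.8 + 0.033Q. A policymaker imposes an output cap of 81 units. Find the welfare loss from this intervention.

Competitive equilibrium: 59 − 0.033Q = 41.8 + 0.033Q → Q* = 260.6061, P* = 50.4.
At Q = 81: demand price = 59 − 0.033·81 = 56.327; supply price = 41.8 + 0.033·81 = 44.473.
ΔQ = 260.6061 − 81 = 179.6061; wedge = 56.327 − 44.473 = 11.854.
DWL = ½ × 179.6061 × 11.854 = 1064.53.

1064.53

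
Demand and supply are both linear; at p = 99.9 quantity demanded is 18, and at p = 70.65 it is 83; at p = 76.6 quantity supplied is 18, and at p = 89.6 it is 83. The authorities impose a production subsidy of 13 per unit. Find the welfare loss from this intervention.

Demand slope = (70.65 − 99.9)/(83 − 18) = −0.45, so p = 108 − 0.45q.
Supply slope = (89.6 − 76.6)/(83 − 18) = 0.2, so p = 73 + 0.2q.
Competitive equilibrium: 108 − 0.45q = 73 + 0.2q → q* = 53.8462, p* = 83.7692.
The subsidy lowers effective supply by 13: p = 60 + 0.2q.
New quantity: 108 − 0.45q = 60 + 0.2q → q' = 73.8462.
Overproduction Δq = 73.8462 − 53.8462 = 20; wedge = subsidy = 13.
Deadweight loss = ½ × 20 × 13 = 130.

130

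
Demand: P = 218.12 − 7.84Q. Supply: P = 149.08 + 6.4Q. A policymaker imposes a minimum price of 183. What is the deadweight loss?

Competitive equilibrium: 218.12 − 7.84Q = 149.08 + 6.4Q → Q* = 4.8483, P* = 180.1092.
At the floor P = 183, quantity demanded = (218.12 − 183)/7.84 = 4.4796.
Sellers' marginal cost at Q' = 4.4796: 149.08 + 6.4·4.4796 = 177.7494.
ΔQ = 4.8483 − 4.4796 = 0.3687; wedge = 183 − 177.7494 = 5.2506.
DWL = ½ × 0.3687 × 5.2506 = 0.97.

0.97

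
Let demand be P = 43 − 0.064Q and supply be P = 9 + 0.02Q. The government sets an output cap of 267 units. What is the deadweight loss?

Competitive equilibrium: 43 − 0.064Q = 9 + 0.02Q → Q* = 404.7619, P* = 17.0952.
At Q = 267: demand price = 43 − 0.064·267 = 25.912; supply price = 9 + 0.02·267 = 14.34.
ΔQ = 404.7619 − 267 = 137.7619; wedge = 25.912 − 14.34 = 11.572.
Deadweight loss = ½ × 137.7619 × 11.572 = 797.09.

797.09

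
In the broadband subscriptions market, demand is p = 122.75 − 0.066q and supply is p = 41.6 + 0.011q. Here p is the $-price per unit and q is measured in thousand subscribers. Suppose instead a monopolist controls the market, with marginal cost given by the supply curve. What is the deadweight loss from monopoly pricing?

$9109.03 thousand

Competitive equilibrium: 122.75 − 0.066q = 41.6 + 0.011q → q* = 1053.8961, p* = 53.19286.
Marginal revenue: MR = 122.75 − 0.132q. Set MR = MC: 122.75 − 0.132q = 41.6 + 0.011q → q_m = 567.48252.
Price p_m = 122.75 − 0.066·567.48252 = 85.29615; MC(q_m) = 41.6 + 0.011·567.48252 = 47.84231.
Competitive q* = 1053.8961, so Δq = 486.41358; wedge = 85.29615 − 47.84231 = 37.45384.
Welfare loss = ½ × 486.41358 × 37.45384 = $9109.03 thousand.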